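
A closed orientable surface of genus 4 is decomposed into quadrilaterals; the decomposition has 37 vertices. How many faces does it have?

χ = 2 − 2·4 = -6, and every face is a square so 4F = 2E.
V − E + F = -6 with E = 4F/2 gives 37 − (4/2 − 1)·F = -6, so F = 43 and E = 86.

43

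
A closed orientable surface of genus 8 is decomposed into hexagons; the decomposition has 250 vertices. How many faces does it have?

χ = 2 − 2·8 = -14, and every face is a hexagon so 6F = 2E.
V − E + F = -14 with E = 6F/2 gives 250 − (6/2 − 1)·F = -14, so F = 132 and E = 396.

132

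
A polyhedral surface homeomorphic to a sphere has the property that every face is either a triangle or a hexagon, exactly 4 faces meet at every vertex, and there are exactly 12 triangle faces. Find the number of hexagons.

Let x be the number of hexagons; then F = 12 + x.
Edge–face incidences: 2E = 3·12 + 6·x = 36 + 6x.
Every vertex has degree 4, so 4V = 2E.
Euler: V − E + F = 2 ⇒ (2E)/4 − E + (12 + x) = 2.
Multiply by 8: 2·(2E) − 4·(2E) + 8·(12 + x) = 16, i.e. 96 + 8x − 2·(36 + 6x) = 16.
Collecting terms: −4x + 24 = 16, so −4x = −8, so x = 2.
Then 2E = 36 + 6·2 = 48, so E = 24, V = 2E/4 = 12, F = 12 + 2 = 14.

2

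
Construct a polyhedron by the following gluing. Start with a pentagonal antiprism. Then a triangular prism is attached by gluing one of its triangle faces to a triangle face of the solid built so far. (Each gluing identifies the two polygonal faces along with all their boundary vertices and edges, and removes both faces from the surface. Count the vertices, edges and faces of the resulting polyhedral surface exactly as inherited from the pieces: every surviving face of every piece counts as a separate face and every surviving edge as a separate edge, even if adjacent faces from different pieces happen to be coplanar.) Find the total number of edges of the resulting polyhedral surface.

A pentagonal antiprism: V=10, E=20, F=12.
Attach a triangular prism (V=6, E=9, F=5) along a 3-gon: merge 3 vertices and 3 edges, delete both glued faces → V=13, E=26, F=15.
Check: V − E + F = 13 − 26 + 15 = 2.

26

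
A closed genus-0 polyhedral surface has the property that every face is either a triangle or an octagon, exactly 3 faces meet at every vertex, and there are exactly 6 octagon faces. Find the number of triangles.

Let x be the number of triangles; then F = 6 + x.
Edge–face incidences: 2E = 8·6 + 3·x = 48 + 3x.
Every vertex has degree 3, so 3V = 2E.
Euler: V − E + F = 2 ⇒ (2E)/3 − E + (6 + x) = 2.
Multiply by 6: 2·(2E) − 3·(2E) + 6·(6 + x) = 12, i.e. 36 + 6x − (48 + 3x) = 12.
Collecting terms: 3x − 12 = 12, so 3x = 24, so x = 8.
Then 2E = 48 + 3·8 = 72, so E = 36, V = 2E/3 = 24, F = 6 + 8 = 14.

8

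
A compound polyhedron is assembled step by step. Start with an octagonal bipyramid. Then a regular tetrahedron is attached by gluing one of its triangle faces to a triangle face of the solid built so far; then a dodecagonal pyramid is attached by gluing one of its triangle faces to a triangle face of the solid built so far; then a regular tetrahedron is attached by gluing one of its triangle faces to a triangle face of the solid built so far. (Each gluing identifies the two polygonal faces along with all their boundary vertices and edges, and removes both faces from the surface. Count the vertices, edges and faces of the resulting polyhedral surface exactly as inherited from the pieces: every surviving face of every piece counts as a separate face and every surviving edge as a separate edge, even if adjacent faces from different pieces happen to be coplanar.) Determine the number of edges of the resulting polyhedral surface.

51

An octagonal bipyramid: V=10, E=24, F=16.
Attach a regular tetrahedron (V=4, E=6, F=4) along a 3-gon: merge 3 vertices and 3 edges, delete both glued faces → V=11, E=27, F=18.
Attach a dodecagonal pyramid (V=13, E=24, F=13) along a 3-gon: merge 3 vertices and 3 edges, delete both glued faces → V=21, E=48, F=29.
Attach a regular tetrahedron (V=4, E=6, F=4) along a 3-gon: merge 3 vertices and 3 edges, delete both glued faces → V=22, E=51, F=31.
Check: V − E + F = 22 − 51 + 31 = 2.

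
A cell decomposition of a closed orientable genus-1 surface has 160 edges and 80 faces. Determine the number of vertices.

For a closed orientable surface of genus 1, χ = 2 − 2·1 = 0.
V = 0 + E − F = 0 + 160 − 80 = 80.

80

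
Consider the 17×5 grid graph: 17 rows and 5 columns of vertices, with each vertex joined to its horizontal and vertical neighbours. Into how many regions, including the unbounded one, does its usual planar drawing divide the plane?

The grid has V = 17·5 = 85 vertices and E = 17·4 + 5·16 = 148 edges.
F = 2 − V + E = 2 − 85 + 148 = 65.

65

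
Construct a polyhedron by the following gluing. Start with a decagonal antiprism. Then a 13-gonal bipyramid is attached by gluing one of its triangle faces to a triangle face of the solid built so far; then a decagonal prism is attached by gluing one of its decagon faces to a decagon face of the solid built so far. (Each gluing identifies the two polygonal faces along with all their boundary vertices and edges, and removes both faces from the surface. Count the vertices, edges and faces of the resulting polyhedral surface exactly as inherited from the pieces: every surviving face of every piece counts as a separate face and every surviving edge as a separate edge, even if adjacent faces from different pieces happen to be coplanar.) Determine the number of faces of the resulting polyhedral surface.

56

A decagonal antiprism: V=20, E=40, F=22.
Attach a 13-gonal bipyramid (V=15, E=39, F=26) along a 3-gon: merge 3 vertices and 3 edges, delete both glued faces → V=32, E=76, F=46.
Attach a decagonal prism (V=20, E=30, F=12) along a 10-gon: merge 10 vertices and 10 edges, delete both glued faces → V=42, E=96, F=56.
Check: V − E + F = 42 − 96 + 56 = 2.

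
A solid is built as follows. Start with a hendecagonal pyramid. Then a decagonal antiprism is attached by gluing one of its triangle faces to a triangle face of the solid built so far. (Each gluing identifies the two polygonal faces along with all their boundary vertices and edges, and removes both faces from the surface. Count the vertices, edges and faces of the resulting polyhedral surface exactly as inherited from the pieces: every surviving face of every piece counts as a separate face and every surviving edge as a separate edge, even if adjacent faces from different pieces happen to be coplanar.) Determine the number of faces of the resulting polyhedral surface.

A hendecagonal pyramid: V=12, E=22, F=12.
Attach a decagonal antiprism (V=20, E=40, F=22) along a 3-gon: merge 3 vertices and 3 edges, delete both glued faces → V=29, E=59, F=32.
Check: V − E + F = 29 − 59 + 32 = 2.

32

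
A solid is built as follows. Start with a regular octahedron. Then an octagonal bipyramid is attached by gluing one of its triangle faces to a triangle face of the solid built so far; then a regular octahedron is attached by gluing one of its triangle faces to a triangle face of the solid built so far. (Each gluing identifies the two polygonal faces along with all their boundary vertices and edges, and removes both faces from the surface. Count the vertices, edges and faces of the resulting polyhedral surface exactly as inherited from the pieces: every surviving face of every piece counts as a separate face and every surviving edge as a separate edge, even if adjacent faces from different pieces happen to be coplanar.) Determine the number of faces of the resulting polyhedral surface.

28

A regular octahedron: V=6, E=12, F=8.
Attach an octagonal bipyramid (V=10, E=24, F=16) along a 3-gon: merge 3 vertices and 3 edges, delete both glued faces → V=13, E=33, F=22.
Attach a regular octahedron (V=6, E=12, F=8) along a 3-gon: merge 3 vertices and 3 edges, delete both glued faces → V=16, E=42, F=28.
Check: V − E + F = 16 − 42 + 28 = 2.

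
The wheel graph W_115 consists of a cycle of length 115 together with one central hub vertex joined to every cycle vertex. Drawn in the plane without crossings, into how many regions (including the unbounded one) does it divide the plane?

116

W_115 has V = 115 + 1 = 116 vertices and E = 2·115 = 230 edges.
By Euler's formula F = 2 − V + E = 2 − 116 + 230 = 116.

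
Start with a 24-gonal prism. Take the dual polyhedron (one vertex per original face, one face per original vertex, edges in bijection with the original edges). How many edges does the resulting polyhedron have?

72

The base solid has V = 48, E = 72, F = 26.
The dual swaps V and F and preserves E: V′ = F = 26, E′ = E = 72, F′ = V = 48.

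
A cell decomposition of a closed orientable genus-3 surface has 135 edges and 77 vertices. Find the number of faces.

For a closed orientable surface of genus 3, χ = 2 − 2·3 = -4.
F = -4 − V + E = -4 − 77 + 135 = 54.

54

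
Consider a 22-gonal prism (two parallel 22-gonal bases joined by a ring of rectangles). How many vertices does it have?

44

A prism on an n-gon has two n-gon bases and n rectangular sides: V = 2·22 = 44, E = 3·22 = 66, F = 22 + 2 = 24.
Check: V − E + F = 44 − 66 + 24 = 2.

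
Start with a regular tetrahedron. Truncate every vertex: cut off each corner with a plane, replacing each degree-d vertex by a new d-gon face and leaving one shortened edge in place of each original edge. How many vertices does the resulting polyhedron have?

The base solid has V = 4, E = 6, F = 4.
Truncation replaces each original edge-end by a new vertex, so V′ = 2E = 12.
Each original edge survives, and each old vertex of degree d contributes d new edges; summing degrees gives Σd = 2E, so E′ = E + 2E = 3E = 18.
Each original face survives and each original vertex becomes one new face: F′ = F + V = 8.

12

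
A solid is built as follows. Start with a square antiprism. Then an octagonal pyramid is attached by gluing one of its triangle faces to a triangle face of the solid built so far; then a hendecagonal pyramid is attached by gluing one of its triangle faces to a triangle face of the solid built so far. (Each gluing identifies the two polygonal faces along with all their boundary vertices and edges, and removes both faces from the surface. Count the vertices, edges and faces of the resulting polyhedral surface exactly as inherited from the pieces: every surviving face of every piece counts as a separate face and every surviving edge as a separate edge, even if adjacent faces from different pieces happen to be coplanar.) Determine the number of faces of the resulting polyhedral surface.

27

A square antiprism: V=8, E=16, F=10.
Attach an octagonal pyramid (V=9, E=16, F=9) along a 3-gon: merge 3 vertices and 3 edges, delete both glued faces → V=14, E=29, F=17.
Attach a hendecagonal pyramid (V=12, E=22, F=12) along a 3-gon: merge 3 vertices and 3 edges, delete both glued faces → V=23, E=48, F=27.
Check: V − E + F = 23 − 48 + 27 = 2.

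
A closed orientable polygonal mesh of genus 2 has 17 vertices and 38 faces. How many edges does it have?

57

For a closed orientable surface of genus 2, χ = 2 − 2·2 = -2.
E = V + F − (-2) = 17 + 38 − (-2) = 57.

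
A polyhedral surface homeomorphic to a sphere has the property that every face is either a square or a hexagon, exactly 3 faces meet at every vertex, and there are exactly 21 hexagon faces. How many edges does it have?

Let x be the number of squares; then F = 21 + x.
Edge–face incidences: 2E = 6·21 + 4·x = 126 + 4x.
Every vertex has degree 3, so 3V = 2E.
Euler: V − E + F = 2 ⇒ (2E)/3 − E + (21 + x) = 2.
Multiply by 6: 2·(2E) − 3·(2E) + 6·(21 + x) = 12, i.e. 126 + 6x − (126 + 4x) = 12.
Collecting terms: 2x = 12, so x = 6.
Then 2E = 126 + 4·6 = 150, so E = 75, V = 2E/3 = 50, F = 21 + 6 = 27.

75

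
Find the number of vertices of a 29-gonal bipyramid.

A bipyramid over an n-gon has 2n triangular faces and n + 2 vertices: V = 29 + 2 = 31, E = 3·29 = 87, F = 2·29 = 58.

31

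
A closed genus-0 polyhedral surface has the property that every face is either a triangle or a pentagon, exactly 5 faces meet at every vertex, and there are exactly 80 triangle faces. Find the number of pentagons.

Let x be the number of pentagons; then F = 80 + x.
Edge–face incidences: 2E = 3·80 + 5·x = 240 + 5x.
Every vertex has degree 5, so 5V = 2E.
Euler: V − E + F = 2 ⇒ (2E)/5 − E + (80 + x) = 2.
Multiply by 10: 2·(2E) − 5·(2E) + 10·(80 + x) = 20, i.e. 800 + 10x − 3·(240 + 5x) = 20.
Collecting terms: −5x + 80 = 20, so −5x = −60, so x = 12.
Then 2E = 240 + 5·12 = 300, so E = 150, V = 2E/5 = 60, F = 80 + 12 = 92.

12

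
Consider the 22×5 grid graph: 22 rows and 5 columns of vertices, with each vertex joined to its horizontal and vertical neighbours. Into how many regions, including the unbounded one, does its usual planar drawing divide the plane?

85

The grid has V = 22·5 = 110 vertices and E = 22·4 + 5·21 = 193 edges.
F = 2 − V + E = 2 − 110 + 193 = 85.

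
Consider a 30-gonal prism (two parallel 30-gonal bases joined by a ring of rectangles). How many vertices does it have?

A prism on an n-gon has two n-gon bases and n rectangular sides: V = 2·30 = 60, E = 3·30 = 90, F = 30 + 2 = 32.

60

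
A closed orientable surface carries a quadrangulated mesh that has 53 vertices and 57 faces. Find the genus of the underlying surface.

3

Every face is a square, so 2E = 4·57 = 228, giving E = 114.
χ = V − E + F = 53 − 114 + 57 = -4.
For a closed orientable surface χ = 2 − 2g, so g = (2 − (-4))/2 = 3.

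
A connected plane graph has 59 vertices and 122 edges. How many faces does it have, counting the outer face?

Euler's formula for a connected plane graph: V − E + F = 2, so F = 2 − 59 + 122 = 65.

65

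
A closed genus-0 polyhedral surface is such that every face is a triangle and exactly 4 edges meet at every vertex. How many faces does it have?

Each face has 3 edges and each edge borders two faces, so 2E = 3F.
Each vertex has degree 4, so 4V = 2E and hence V = 3F/4.
Euler: V − E + F = 2 ⇒ (3F/4) − (3F/2) + F = 2.
Multiply by 8: (6 − 12 + 8)F = 16, i.e. 2F = 16.
So F = 8, E = 3·8/2 = 12, V = 3·8/4 = 6.

8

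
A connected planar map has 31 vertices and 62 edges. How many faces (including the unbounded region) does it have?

33

Euler's formula for a connected plane graph: V − E + F = 2, so F = 2 − 31 + 62 = 33.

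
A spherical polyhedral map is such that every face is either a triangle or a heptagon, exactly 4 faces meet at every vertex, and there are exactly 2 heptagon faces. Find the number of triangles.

14

Let x be the number of triangles; then F = 2 + x.
Edge–face incidences: 2E = 7·2 + 3·x = 14 + 3x.
Every vertex has degree 4, so 4V = 2E.
Euler: V − E + F = 2 ⇒ (2E)/4 − E + (2 + x) = 2.
Multiply by 8: 2·(2E) − 4·(2E) + 8·(2 + x) = 16, i.e. 16 + 8x − 2·(14 + 3x) = 16.
Collecting terms: 2x − 12 = 16, so 2x = 28, so x = 14.
Then 2E = 14 + 3·14 = 56, so E = 28, V = 2E/4 = 14, F = 2 + 14 = 16.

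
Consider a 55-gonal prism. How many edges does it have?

A prism on an n-gon has two n-gon bases and n rectangular sides: V = 2·55 = 110, E = 3·55 = 165, F = 55 + 2 = 57.

165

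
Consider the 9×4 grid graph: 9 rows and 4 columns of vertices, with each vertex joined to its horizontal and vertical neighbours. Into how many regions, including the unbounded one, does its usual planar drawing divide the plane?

25

The grid has V = 9·4 = 36 vertices and E = 9·3 + 4·8 = 59 edges.
F = 2 − V + E = 2 − 36 + 59 = 25.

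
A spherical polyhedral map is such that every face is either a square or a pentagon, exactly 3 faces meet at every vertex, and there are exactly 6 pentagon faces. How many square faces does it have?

3

Let x be the number of squares; then F = 6 + x.
Edge–face incidences: 2E = 5·6 + 4·x = 30 + 4x.
Every vertex has degree 3, so 3V = 2E.
Euler: V − E + F = 2 ⇒ (2E)/3 − E + (6 + x) = 2.
Multiply by 6: 2·(2E) − 3·(2E) + 6·(6 + x) = 12, i.e. 36 + 6x − (30 + 4x) = 12.
Collecting terms: 2x + 6 = 12, so 2x = 6, so x = 3.
Then 2E = 30 + 4·3 = 42, so E = 21, V = 2E/3 = 14, F = 6 + 3 = 9.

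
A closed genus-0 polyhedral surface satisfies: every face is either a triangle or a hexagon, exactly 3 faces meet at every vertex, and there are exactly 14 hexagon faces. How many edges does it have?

48

Let x be the number of triangles; then F = 14 + x.
Edge–face incidences: 2E = 6·14 + 3·x = 84 + 3x.
Every vertex has degree 3, so 3V = 2E.
Euler: V − E + F = 2 ⇒ (2E)/3 − E + (14 + x) = 2.
Multiply by 6: 2·(2E) − 3·(2E) + 6·(14 + x) = 12, i.e. 84 + 6x − (84 + 3x) = 12.
Collecting terms: 3x = 12, so x = 4.
Then 2E = 84 + 3·4 = 96, so E = 48, V = 2E/3 = 32, F = 14 + 4 = 18.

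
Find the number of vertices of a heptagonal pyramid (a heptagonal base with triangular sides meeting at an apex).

8

A pyramid on an n-gon base has one n-gon and n triangles: V = 7 + 1 = 8, E = 2·7 = 14, F = 7 + 1 = 8.
Check: V − E + F = 8 − 14 + 8 = 2.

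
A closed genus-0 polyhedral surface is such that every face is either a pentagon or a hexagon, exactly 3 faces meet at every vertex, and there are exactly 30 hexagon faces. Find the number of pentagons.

Let x be the number of pentagons; then F = 30 + x.
Edge–face incidences: 2E = 6·30 + 5·x = 180 + 5x.
Every vertex has degree 3, so 3V = 2E.
Euler: V − E + F = 2 ⇒ (2E)/3 − E + (30 + x) = 2.
Multiply by 6: 2·(2E) − 3·(2E) + 6·(30 + x) = 12, i.e. 180 + 6x − (180 + 5x) = 12.
Collecting terms: x = 12.
Then 2E = 180 + 5·12 = 240, so E = 120, V = 2E/3 = 80, F = 30 + 12 = 42.

12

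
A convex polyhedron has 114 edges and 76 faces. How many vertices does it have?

40

Here V − E + F = 2.
V = 2 + E − F = 2 + 114 − 76 = 40.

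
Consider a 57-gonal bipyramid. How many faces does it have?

114

A bipyramid over an n-gon has 2n triangular faces and n + 2 vertices: V = 57 + 2 = 59, E = 3·57 = 171, F = 2·57 = 114.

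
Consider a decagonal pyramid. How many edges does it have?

20

A pyramid on an n-gon base has one n-gon and n triangles: V = 10 + 1 = 11, E = 2·10 = 20, F = 10 + 1 = 11.
Check: V − E + F = 11 − 20 + 11 = 2.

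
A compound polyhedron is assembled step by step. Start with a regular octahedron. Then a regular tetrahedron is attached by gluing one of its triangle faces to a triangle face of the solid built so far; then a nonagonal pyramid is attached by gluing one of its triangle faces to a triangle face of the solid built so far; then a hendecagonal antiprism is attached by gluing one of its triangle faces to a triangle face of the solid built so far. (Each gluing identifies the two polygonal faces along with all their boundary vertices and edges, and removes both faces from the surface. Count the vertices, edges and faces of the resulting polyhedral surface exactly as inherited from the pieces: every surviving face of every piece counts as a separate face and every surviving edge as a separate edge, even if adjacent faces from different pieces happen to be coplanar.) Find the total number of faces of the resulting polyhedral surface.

40

A regular octahedron: V=6, E=12, F=8.
Attach a regular tetrahedron (V=4, E=6, F=4) along a 3-gon: merge 3 vertices and 3 edges, delete both glued faces → V=7, E=15, F=10.
Attach a nonagonal pyramid (V=10, E=18, F=10) along a 3-gon: merge 3 vertices and 3 edges, delete both glued faces → V=14, E=30, F=18.
Attach a hendecagonal antiprism (V=22, E=44, F=24) along a 3-gon: merge 3 vertices and 3 edges, delete both glued faces → V=33, E=71, F=40.
Check: V − E + F = 33 − 71 + 40 = 2.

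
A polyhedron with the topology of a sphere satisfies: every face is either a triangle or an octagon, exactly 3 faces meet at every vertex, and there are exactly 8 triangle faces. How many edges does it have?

Let x be the number of octagons; then F = 8 + x.
Edge–face incidences: 2E = 3·8 + 8·x = 24 + 8x.
Every vertex has degree 3, so 3V = 2E.
Euler: V − E + F = 2 ⇒ (2E)/3 − E + (8 + x) = 2.
Multiply by 6: 2·(2E) − 3·(2E) + 6·(8 + x) = 12, i.e. 48 + 6x − (24 + 8x) = 12.
Collecting terms: −2x + 24 = 12, so −2x = −12, so x = 6.
Then 2E = 24 + 8·6 = 72, so E = 36, V = 2E/3 = 24, F = 8 + 6 = 14.

36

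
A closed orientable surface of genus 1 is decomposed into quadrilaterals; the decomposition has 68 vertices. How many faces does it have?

χ = 2 − 2·1 = 0, and every face is a square so 4F = 2E.
V − E + F = 0 with E = 4F/2 gives 68 − (4/2 − 1)·F = 0, so F = 68 and E = 136.

68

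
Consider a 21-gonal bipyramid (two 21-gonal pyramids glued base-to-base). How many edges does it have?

A bipyramid over an n-gon has 2n triangular faces and n + 2 vertices: V = 21 + 2 = 23, E = 3·21 = 63, F = 2·21 = 42.

63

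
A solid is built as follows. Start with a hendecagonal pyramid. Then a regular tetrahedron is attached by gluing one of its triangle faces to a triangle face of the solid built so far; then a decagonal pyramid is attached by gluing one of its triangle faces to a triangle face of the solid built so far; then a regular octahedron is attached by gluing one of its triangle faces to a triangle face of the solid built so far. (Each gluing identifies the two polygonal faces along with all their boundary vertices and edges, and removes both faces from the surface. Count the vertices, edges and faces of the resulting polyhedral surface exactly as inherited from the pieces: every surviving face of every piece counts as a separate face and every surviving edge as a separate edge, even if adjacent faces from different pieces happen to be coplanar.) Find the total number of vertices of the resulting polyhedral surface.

24

A hendecagonal pyramid: V=12, E=22, F=12.
Attach a regular tetrahedron (V=4, E=6, F=4) along a 3-gon: merge 3 vertices and 3 edges, delete both glued faces → V=13, E=25, F=14.
Attach a decagonal pyramid (V=11, E=20, F=11) along a 3-gon: merge 3 vertices and 3 edges, delete both glued faces → V=21, E=42, F=23.
Attach a regular octahedron (V=6, E=12, F=8) along a 3-gon: merge 3 vertices and 3 edges, delete both glued faces → V=24, E=51, F=29.
Check: V − E + F = 24 − 51 + 29 = 2.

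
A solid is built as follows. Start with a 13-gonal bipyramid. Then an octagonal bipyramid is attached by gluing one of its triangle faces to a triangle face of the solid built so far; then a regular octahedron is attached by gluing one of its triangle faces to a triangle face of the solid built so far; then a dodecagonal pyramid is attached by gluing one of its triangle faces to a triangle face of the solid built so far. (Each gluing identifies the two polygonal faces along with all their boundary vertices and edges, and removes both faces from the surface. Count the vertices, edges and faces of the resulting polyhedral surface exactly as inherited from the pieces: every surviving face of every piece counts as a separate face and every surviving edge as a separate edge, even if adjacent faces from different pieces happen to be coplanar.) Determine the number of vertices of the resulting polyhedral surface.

35

A 13-gonal bipyramid: V=15, E=39, F=26.
Attach an octagonal bipyramid (V=10, E=24, F=16) along a 3-gon: merge 3 vertices and 3 edges, delete both glued faces → V=22, E=60, F=40.
Attach a regular octahedron (V=6, E=12, F=8) along a 3-gon: merge 3 vertices and 3 edges, delete both glued faces → V=25, E=69, F=46.
Attach a dodecagonal pyramid (V=13, E=24, F=13) along a 3-gon: merge 3 vertices and 3 edges, delete both glued faces → V=35, E=90, F=57.
Check: V − E + F = 35 − 90 + 57 = 2.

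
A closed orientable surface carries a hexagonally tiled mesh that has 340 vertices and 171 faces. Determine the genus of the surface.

2

Every face is a hexagon, so 2E = 6·171 = 1026, giving E = 513.
χ = V − E + F = 340 − 513 + 171 = -2.
For a closed orientable surface χ = 2 − 2g, so g = (2 − (-2))/2 = 2.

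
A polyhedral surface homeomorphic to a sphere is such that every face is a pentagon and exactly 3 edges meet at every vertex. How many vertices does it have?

Each face has 5 edges and each edge borders two faces, so 2E = 5F.
Each vertex has degree 3, so 3V = 2E and hence V = 5F/3.
Euler: V − E + F = 2 ⇒ (5F/3) − (5F/2) + F = 2.
Multiply by 6: (10 − 15 + 6)F = 12, i.e. 1F = 12.
So F = 12, E = 5·12/2 = 30, V = 5·12/3 = 20.

20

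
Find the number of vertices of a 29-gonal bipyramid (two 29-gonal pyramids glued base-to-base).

31

A bipyramid over an n-gon has 2n triangular faces and n + 2 vertices: V = 29 + 2 = 31, E = 3·29 = 87, F = 2·29 = 58.
Check: V − E + F = 31 − 87 + 58 = 2.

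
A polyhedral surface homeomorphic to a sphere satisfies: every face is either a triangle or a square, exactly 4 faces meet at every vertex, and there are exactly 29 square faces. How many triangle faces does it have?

Let x be the number of triangles; then F = 29 + x.
Edge–face incidences: 2E = 4·29 + 3·x = 116 + 3x.
Every vertex has degree 4, so 4V = 2E.
Euler: V − E + F = 2 ⇒ (2E)/4 − E + (29 + x) = 2.
Multiply by 8: 2·(2E) − 4·(2E) + 8·(29 + x) = 16, i.e. 232 + 8x − 2·(116 + 3x) = 16.
Collecting terms: 2x = 16, so x = 8.
Then 2E = 116 + 3·8 = 140, so E = 70, V = 2E/4 = 35, F = 29 + 8 = 37.

8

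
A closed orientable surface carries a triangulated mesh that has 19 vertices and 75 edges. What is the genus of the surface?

4

Every face is a triangle and each edge borders two faces, so 3F = 2·75, giving F = 50.
χ = V − E + F = 19 − 75 + 50 = -6.
For a closed orientable surface χ = 2 − 2g, so g = (2 − (-6))/2 = 4.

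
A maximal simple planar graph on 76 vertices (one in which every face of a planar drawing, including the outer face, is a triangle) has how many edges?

In a plane triangulation 3F = 2E and V − E + F = 2, so E = 3V − 6 = 3·76 − 6 = 222.

222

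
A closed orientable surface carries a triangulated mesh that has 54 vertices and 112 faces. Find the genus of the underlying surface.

2

Every face is a triangle, so 2E = 3·112 = 336, giving E = 168.
χ = V − E + F = 54 − 168 + 112 = -2.
For a closed orientable surface χ = 2 − 2g, so g = (2 − (-2))/2 = 2.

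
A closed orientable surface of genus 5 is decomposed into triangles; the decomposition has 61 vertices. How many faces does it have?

138

χ = 2 − 2·5 = -8, and every face is a triangle so 3F = 2E.
V − E + F = -8 with E = 3F/2 gives 61 − (3/2 − 1)·F = -8, so F = 138 and E = 207.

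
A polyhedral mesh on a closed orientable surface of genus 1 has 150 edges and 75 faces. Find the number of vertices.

For a closed orientable surface of genus 1, χ = 2 − 2·1 = 0.
V = 0 + E − F = 0 + 150 − 75 = 75.

75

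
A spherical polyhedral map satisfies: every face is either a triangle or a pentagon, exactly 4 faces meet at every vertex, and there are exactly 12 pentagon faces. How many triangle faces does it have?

Let x be the number of triangles; then F = 12 + x.
Edge–face incidences: 2E = 5·12 + 3·x = 60 + 3x.
Every vertex has degree 4, so 4V = 2E.
Euler: V − E + F = 2 ⇒ (2E)/4 − E + (12 + x) = 2.
Multiply by 8: 2·(2E) − 4·(2E) + 8·(12 + x) = 16, i.e. 96 + 8x − 2·(60 + 3x) = 16.
Collecting terms: 2x − 24 = 16, so 2x = 40, so x = 20.
Then 2E = 60 + 3·20 = 120, so E = 60, V = 2E/4 = 30, F = 12 + 20 = 32.

20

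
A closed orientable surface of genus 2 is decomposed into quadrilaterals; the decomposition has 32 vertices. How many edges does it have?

68

χ = 2 − 2·2 = -2, and every face is a square so 4F = 2E.
V − E + F = -2 with E = 4F/2 gives 32 − (4/2 − 1)·F = -2, so F = 34 and E = 68.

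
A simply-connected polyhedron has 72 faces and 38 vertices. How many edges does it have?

108

Here V − E + F = 2.
E = V + F − (2) = 38 + 72 − (2) = 108.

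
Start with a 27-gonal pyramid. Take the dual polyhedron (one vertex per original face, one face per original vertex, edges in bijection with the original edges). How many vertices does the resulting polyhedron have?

The base solid has V = 28, E = 54, F = 28.
The dual swaps V and F and preserves E: V′ = F = 28, E′ = E = 54, F′ = V = 28.

28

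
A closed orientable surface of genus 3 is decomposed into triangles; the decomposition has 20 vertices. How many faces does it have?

χ = 2 − 2·3 = -4, and every face is a triangle so 3F = 2E.
V − E + F = -4 with E = 3F/2 gives 20 − (3/2 − 1)·F = -4, so F = 48 and E = 72.

48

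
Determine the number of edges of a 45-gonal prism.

135

A prism on an n-gon has two n-gon bases and n rectangular sides: V = 2·45 = 90, E = 3·45 = 135, F = 45 + 2 = 47.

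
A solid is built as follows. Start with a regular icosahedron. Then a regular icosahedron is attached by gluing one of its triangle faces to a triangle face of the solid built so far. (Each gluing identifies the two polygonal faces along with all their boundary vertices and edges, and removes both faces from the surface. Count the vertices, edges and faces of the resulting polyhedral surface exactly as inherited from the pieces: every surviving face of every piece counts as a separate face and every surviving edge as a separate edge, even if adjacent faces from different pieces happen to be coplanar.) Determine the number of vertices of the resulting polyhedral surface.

A regular icosahedron: V=12, E=30, F=20.
Attach a regular icosahedron (V=12, E=30, F=20) along a 3-gon: merge 3 vertices and 3 edges, delete both glued faces → V=21, E=57, F=38.
Check: V − E + F = 21 − 57 + 38 = 2.

21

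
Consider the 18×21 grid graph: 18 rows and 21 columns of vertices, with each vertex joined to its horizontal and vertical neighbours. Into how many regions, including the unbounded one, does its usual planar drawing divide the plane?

The grid has V = 18·21 = 378 vertices and E = 18·20 + 21·17 = 717 edges.
F = 2 − V + E = 2 − 378 + 717 = 341.

341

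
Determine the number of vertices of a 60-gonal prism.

120

A prism on an n-gon has two n-gon bases and n rectangular sides: V = 2·60 = 120, E = 3·60 = 180, F = 60 + 2 = 62.
Check: V − E + F = 120 − 180 + 62 = 2.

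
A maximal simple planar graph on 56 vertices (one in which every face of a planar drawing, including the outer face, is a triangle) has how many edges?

162

In a plane triangulation 3F = 2E and V − E + F = 2, so E = 3V − 6 = 3·56 − 6 = 162.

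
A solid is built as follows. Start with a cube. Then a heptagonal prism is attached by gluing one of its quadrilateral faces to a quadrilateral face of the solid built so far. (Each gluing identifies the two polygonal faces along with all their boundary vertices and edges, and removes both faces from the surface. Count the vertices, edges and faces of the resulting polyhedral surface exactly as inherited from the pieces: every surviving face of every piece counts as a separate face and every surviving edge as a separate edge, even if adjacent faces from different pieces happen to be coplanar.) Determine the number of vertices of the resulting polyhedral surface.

A cube: V=8, E=12, F=6.
Attach a heptagonal prism (V=14, E=21, F=9) along a 4-gon: merge 4 vertices and 4 edges, delete both glued faces → V=18, E=29, F=13.
Check: V − E + F = 18 − 29 + 13 = 2.

18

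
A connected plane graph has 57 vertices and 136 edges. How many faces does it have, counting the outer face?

81

Euler's formula for a connected plane graph: V − E + F = 2, so F = 2 − 57 + 136 = 81.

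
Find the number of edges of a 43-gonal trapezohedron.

The n-trapezohedron (dual of the n-antiprism) has V = 2·43 + 2 = 88, E = 4·43 = 172, F = 2·43 = 86.

172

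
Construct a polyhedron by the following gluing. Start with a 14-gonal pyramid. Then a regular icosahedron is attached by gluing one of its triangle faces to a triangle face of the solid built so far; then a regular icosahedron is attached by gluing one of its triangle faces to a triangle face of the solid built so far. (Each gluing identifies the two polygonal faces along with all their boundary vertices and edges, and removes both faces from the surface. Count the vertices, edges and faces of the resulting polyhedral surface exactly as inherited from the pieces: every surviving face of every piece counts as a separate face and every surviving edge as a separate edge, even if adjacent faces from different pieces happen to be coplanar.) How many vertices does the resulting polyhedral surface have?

A 14-gonal pyramid: V=15, E=28, F=15.
Attach a regular icosahedron (V=12, E=30, F=20) along a 3-gon: merge 3 vertices and 3 edges, delete both glued faces → V=24, E=55, F=33.
Attach a regular icosahedron (V=12, E=30, F=20) along a 3-gon: merge 3 vertices and 3 edges, delete both glued faces → V=33, E=82, F=51.
Check: V − E + F = 33 − 82 + 51 = 2.

33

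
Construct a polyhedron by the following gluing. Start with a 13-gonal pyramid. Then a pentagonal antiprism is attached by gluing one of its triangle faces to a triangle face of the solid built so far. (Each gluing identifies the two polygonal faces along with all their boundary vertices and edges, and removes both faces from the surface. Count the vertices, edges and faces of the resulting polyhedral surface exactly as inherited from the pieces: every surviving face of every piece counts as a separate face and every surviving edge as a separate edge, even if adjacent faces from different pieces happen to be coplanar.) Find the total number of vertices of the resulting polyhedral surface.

21

A 13-gonal pyramid: V=14, E=26, F=14.
Attach a pentagonal antiprism (V=10, E=20, F=12) along a 3-gon: merge 3 vertices and 3 edges, delete both glued faces → V=21, E=43, F=24.
Check: V − E + F = 21 − 43 + 24 = 2.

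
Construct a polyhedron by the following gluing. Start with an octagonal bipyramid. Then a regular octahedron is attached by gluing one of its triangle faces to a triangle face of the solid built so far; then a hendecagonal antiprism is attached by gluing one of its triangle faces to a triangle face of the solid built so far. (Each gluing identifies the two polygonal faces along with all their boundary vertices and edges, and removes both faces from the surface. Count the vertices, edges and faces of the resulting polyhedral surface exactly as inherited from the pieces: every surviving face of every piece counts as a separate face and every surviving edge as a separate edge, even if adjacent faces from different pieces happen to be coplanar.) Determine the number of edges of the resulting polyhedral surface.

74

An octagonal bipyramid: V=10, E=24, F=16.
Attach a regular octahedron (V=6, E=12, F=8) along a 3-gon: merge 3 vertices and 3 edges, delete both glued faces → V=13, E=33, F=22.
Attach a hendecagonal antiprism (V=22, E=44, F=24) along a 3-gon: merge 3 vertices and 3 edges, delete both glued faces → V=32, E=74, F=44.
Check: V − E + F = 32 − 74 + 44 = 2.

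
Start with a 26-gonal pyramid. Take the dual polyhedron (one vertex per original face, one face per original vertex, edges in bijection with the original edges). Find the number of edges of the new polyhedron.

52

The base solid has V = 27, E = 52, F = 27.
The dual swaps V and F and preserves E: V′ = F = 27, E′ = E = 52, F′ = V = 27.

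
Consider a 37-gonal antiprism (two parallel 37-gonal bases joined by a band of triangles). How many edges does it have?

An antiprism on an n-gon has two n-gon caps and 2n triangles: V = 2·37 = 74, E = 4·37 = 148, F = 2·37 + 2 = 76.

148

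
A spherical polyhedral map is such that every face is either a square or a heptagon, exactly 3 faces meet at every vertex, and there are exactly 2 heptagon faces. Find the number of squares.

Let x be the number of squares; then F = 2 + x.
Edge–face incidences: 2E = 7·2 + 4·x = 14 + 4x.
Every vertex has degree 3, so 3V = 2E.
Euler: V − E + F = 2 ⇒ (2E)/3 − E + (2 + x) = 2.
Multiply by 6: 2·(2E) − 3·(2E) + 6·(2 + x) = 12, i.e. 12 + 6x − (14 + 4x) = 12.
Collecting terms: 2x − 2 = 12, so 2x = 14, so x = 7.
Then 2E = 14 + 4·7 = 42, so E = 21, V = 2E/3 = 14, F = 2 + 7 = 9.

7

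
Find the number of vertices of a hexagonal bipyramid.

8

A bipyramid over an n-gon has 2n triangular faces and n + 2 vertices: V = 6 + 2 = 8, E = 3·6 = 18, F = 2·6 = 12.
Check: V − E + F = 8 − 18 + 12 = 2.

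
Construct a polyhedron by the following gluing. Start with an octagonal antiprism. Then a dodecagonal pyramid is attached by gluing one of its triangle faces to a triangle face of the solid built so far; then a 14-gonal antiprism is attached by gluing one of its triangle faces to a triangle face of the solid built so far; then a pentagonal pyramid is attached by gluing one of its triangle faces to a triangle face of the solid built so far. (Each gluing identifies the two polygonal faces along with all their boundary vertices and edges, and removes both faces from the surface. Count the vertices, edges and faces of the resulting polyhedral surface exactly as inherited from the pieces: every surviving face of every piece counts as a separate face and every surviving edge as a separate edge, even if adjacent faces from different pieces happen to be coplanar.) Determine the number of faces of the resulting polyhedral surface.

61

An octagonal antiprism: V=16, E=32, F=18.
Attach a dodecagonal pyramid (V=13, E=24, F=13) along a 3-gon: merge 3 vertices and 3 edges, delete both glued faces → V=26, E=53, F=29.
Attach a 14-gonal antiprism (V=28, E=56, F=30) along a 3-gon: merge 3 vertices and 3 edges, delete both glued faces → V=51, E=106, F=57.
Attach a pentagonal pyramid (V=6, E=10, F=6) along a 3-gon: merge 3 vertices and 3 edges, delete both glued faces → V=54, E=113, F=61.
Check: V − E + F = 54 − 113 + 61 = 2.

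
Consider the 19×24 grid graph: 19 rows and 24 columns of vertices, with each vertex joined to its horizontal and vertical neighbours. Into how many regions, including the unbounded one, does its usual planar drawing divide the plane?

415

The grid has V = 19·24 = 456 vertices and E = 19·23 + 24·18 = 869 edges.
F = 2 − V + E = 2 − 456 + 869 = 415.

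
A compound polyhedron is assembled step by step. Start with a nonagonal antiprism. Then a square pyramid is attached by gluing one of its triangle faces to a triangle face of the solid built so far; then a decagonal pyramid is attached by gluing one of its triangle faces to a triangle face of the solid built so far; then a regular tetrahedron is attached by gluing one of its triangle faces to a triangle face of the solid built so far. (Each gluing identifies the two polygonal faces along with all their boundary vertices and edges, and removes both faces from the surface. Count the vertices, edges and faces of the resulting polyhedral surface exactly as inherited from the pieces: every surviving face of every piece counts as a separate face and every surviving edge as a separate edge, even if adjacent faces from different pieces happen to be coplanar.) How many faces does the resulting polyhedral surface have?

A nonagonal antiprism: V=18, E=36, F=20.
Attach a square pyramid (V=5, E=8, F=5) along a 3-gon: merge 3 vertices and 3 edges, delete both glued faces → V=20, E=41, F=23.
Attach a decagonal pyramid (V=11, E=20, F=11) along a 3-gon: merge 3 vertices and 3 edges, delete both glued faces → V=28, E=58, F=32.
Attach a regular tetrahedron (V=4, E=6, F=4) along a 3-gon: merge 3 vertices and 3 edges, delete both glued faces → V=29, E=61, F=34.
Check: V − E + F = 29 − 61 + 34 = 2.

34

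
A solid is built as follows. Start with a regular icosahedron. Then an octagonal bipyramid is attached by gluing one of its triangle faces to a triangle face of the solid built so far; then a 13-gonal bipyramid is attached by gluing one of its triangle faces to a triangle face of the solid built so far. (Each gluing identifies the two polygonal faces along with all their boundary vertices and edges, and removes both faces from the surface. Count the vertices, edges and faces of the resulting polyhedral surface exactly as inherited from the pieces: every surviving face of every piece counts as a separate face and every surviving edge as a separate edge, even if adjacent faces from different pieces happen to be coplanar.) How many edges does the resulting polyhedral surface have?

87

A regular icosahedron: V=12, E=30, F=20.
Attach an octagonal bipyramid (V=10, E=24, F=16) along a 3-gon: merge 3 vertices and 3 edges, delete both glued faces → V=19, E=51, F=34.
Attach a 13-gonal bipyramid (V=15, E=39, F=26) along a 3-gon: merge 3 vertices and 3 edges, delete both glued faces → V=31, E=87, F=58.
Check: V − E + F = 31 − 87 + 58 = 2.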